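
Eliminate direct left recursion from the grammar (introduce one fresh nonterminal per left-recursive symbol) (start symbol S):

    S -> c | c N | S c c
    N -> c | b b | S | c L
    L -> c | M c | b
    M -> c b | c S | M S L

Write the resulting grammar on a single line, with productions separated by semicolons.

Directly left-recursive nonterminals: S, M.
For S: α = {c c}, β = {c, c N}. Rewrite as S → β S' and S' → α S' | ε.
For M: α = {S L}, β = {c b, c S}. Rewrite as M → β M' and M' → α M' | ε.

S -> c S' | c N S'; N -> c | b b | S | c L; L -> c | M c | b; M -> c b M' | c S M'; S' -> c c S' | eps; M' -> S L M' | eps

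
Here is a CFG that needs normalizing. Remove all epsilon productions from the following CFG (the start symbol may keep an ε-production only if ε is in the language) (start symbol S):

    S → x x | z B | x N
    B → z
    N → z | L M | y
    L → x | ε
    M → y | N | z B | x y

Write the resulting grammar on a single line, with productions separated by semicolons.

S → x x | z B | x N; B → z; N → z | L M | M | y; L → x; M → y | N | z B | x y

The nullable symbols are {L}.
ε ∉ L(G), so no ε-production is kept.
Expand every rule over subsets of its nullable positions: N → L M gives L M | M.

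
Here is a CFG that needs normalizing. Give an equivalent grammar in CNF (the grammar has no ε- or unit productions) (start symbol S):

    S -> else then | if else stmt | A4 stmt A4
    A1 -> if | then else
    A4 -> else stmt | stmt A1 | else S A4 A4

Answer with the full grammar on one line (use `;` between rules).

Introduce a nonterminal for each terminal appearing in a rule of length ≥ 2: X1 → else, X2 → then, X3 → if, X4 → stmt.
Binarize each right-hand side of length ≥ 3 by chaining fresh nonterminals (Y1, Y2, …): affected rules were S → X3 X1 X4; S → A4 X4 A4; A4 → X1 S A4 A4.

S -> X1 X2 | X3 Y1 | A4 Y2; A1 -> if | X2 X1; A4 -> X1 X4 | X4 A1 | X1 Y3; X1 -> else; X2 -> then; X3 -> if; X4 -> stmt; Y1 -> X1 X4; Y2 -> X4 A4; Y3 -> S Y4; Y4 -> A4 A4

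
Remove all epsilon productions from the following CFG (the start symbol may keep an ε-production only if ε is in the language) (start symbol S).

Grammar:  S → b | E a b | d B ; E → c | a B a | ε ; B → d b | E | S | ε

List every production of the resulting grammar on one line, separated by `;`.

The nullable symbols are {B, E}.
ε ∉ L(G), so no ε-production is kept.
Add the nullable-subset variants: S → E a b gives E a b | a b. S → d B gives d B | d. E → a B a gives a B a | a a.

S → b | E a b | a b | d B | d; E → c | a B a | a a; B → d b | E | S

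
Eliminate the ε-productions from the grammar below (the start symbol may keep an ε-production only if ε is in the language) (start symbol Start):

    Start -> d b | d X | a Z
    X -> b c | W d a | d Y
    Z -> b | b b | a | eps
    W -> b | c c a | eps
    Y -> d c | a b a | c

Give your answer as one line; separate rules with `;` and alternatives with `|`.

Start -> d b | d X | a Z | a; X -> b c | W d a | d a | d Y; Z -> b | b b | a; W -> b | c c a; Y -> d c | a b a | c

The nullable symbols are {W, Z}.
ε ∉ L(G), so no ε-production is kept.
For each production, add variants omitting each subset of nullable occurrences: Start → a Z gives a Z | a. X → W d a gives W d a | d a.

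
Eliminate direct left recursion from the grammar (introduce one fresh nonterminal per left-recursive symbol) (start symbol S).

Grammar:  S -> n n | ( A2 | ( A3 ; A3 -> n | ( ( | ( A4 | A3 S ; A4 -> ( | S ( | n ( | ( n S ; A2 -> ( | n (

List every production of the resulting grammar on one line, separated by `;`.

S -> n n | ( A2 | ( A3; A3 -> n A3' | ( ( A3' | ( A4 A3'; A4 -> ( | S ( | n ( | ( n S; A2 -> ( | n (; A3' -> S A3' | ε

Directly left-recursive nonterminal: A3.
For A3: α = {S}, β = {n, ( (, ( A4}. Rewrite as A3 → β A3' and A3' → α A3' | ε.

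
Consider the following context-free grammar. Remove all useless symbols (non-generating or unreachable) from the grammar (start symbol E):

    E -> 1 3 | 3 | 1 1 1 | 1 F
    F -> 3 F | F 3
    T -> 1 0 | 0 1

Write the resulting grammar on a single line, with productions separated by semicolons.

Generating nonterminals: {E, T}.
Reachable from E after that: {E}.
Removed useless symbols: {F, T} and every production mentioning them.

E -> 1 3 | 3 | 1 1 1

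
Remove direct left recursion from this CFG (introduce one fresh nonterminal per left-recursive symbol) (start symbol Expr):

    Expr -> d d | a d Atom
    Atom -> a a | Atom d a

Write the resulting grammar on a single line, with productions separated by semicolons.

Atom is directly left-recursive.
For Atom: α = {d a}, β = {a a}. Rewrite as Atom → β Atom1 and Atom1 → α Atom1 | ε.

Expr -> d d | a d Atom; Atom -> a a Atom1; Atom1 -> d a Atom1 | ε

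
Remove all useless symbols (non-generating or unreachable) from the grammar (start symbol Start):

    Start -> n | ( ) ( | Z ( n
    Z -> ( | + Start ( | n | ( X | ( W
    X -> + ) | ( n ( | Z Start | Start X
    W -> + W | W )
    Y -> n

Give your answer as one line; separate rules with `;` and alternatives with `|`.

Start -> n | ( ) ( | Z ( n; Z -> ( | + Start ( | n | ( X; X -> + ) | ( n ( | Z Start | Start X

Generating nonterminals: {Start, X, Y, Z}.
Reachable from Start after that: {Start, X, Z}.
Removed useless symbols: {W, Y} and every production mentioning them.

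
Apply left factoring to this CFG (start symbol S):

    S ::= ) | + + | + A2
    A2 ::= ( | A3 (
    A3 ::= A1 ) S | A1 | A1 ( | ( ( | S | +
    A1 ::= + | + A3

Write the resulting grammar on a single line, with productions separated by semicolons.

S has alternatives sharing prefix '+': factor to S → + S' with S' → + | A2.
A3 has alternatives sharing prefix 'A1': factor to A3 → A1 A3' with A3' → ) S | ε | (.
A1 has alternatives sharing prefix '+': factor to A1 → + A1' with A1' → ε | A3.

S ::= ) | + S'; A2 ::= ( | A3 (; A3 ::= ( ( | S | + | A1 A3'; A1 ::= + A1'; S' ::= + | A2; A3' ::= ) S | ε | (; A1' ::= ε | A3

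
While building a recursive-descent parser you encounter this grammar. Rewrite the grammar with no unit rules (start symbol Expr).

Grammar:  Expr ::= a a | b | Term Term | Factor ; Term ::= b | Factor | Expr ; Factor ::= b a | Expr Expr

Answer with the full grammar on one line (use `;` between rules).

Expr ::= b a | Expr Expr | a a | b | Term Term; Term ::= b | b a | Expr Expr | a a | Term Term; Factor ::= b a | Expr Expr

Unit pairs: Expr ⇒* {Factor}; Term ⇒* {Expr, Factor}.
Replace each nonterminal's rules with the union of the non-unit rules of every nonterminal it unit-derives.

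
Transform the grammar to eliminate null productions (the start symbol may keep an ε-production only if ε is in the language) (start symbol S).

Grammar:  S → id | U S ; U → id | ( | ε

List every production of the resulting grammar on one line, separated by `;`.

The nullable symbols are {U}.
ε ∉ L(G), so no ε-production is kept.

S → id | U S; U → id | (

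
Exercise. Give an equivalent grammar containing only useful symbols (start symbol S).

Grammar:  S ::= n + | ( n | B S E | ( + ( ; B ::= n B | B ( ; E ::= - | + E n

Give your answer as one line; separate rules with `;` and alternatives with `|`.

S ::= n + | ( n | ( + (

Generating nonterminals: {E, S}.
Reachable from S after that: {S}.
Removed useless symbols: {B, E} and every production mentioning them.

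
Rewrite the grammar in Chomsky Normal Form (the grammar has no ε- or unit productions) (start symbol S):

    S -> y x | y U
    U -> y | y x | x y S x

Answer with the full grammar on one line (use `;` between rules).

Introduce a nonterminal for each terminal appearing in a rule of length ≥ 2: X1 → y, X2 → x.
Binarize each right-hand side of length ≥ 3 by chaining fresh nonterminals (Y1, Y2, …): affected rules were U → X2 X1 S X2.

S -> X1 X2 | X1 U; U -> y | X1 X2 | X2 Y1; X1 -> y; X2 -> x; Y1 -> X1 Y2; Y2 -> S X2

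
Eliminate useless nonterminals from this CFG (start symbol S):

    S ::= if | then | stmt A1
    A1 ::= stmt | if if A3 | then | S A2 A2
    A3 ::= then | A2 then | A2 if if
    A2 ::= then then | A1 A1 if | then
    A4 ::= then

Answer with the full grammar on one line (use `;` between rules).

Generating nonterminals: {A1, A2, A3, A4, S}.
Reachable from S after that: {A1, A2, A3, S}.
Removed useless symbols: {A4} and every production mentioning them.

S ::= if | then | stmt A1; A1 ::= stmt | if if A3 | then | S A2 A2; A3 ::= then | A2 then | A2 if if; A2 ::= then then | A1 A1 if | then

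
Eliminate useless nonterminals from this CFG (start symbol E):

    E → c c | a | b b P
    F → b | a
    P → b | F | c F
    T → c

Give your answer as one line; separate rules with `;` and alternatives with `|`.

E → c c | a | b b P; F → b | a; P → b | F | c F

Generating nonterminals: {E, F, P, T}.
Reachable from E after that: {E, F, P}.
Removed useless symbols: {T} and every production mentioning them.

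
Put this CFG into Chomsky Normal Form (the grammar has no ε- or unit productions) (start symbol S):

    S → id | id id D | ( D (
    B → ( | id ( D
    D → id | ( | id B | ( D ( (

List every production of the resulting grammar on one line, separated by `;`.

S → id | X1 Y1 | X2 Y2; B → ( | X1 Y3; D → id | ( | X1 B | X2 Y4; X1 → id; X2 → (; Y1 → X1 D; Y2 → D X2; Y3 → X2 D; Y4 → D Y5; Y5 → X2 X2

Introduce a nonterminal for each terminal appearing in a rule of length ≥ 2: X1 → id, X2 → (.
Binarize each right-hand side of length ≥ 3 by chaining fresh nonterminals (Y1, Y2, …): affected rules were S → X1 X1 D; S → X2 D X2; B → X1 X2 D; D → X2 D X2 X2.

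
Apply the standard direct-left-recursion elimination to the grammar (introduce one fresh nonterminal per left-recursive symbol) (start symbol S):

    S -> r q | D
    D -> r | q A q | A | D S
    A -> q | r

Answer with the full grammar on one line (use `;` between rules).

D is directly left-recursive.
For D: α = {S}, β = {r, q A q, A}. Rewrite as D → β D' and D' → α D' | ε.

S -> r q | D; D -> r D' | q A q D' | A D'; A -> q | r; D' -> S D' | ε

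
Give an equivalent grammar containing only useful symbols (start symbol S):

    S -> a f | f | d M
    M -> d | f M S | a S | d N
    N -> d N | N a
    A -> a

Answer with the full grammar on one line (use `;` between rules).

S -> a f | f | d M; M -> d | f M S | a S

Generating nonterminals: {A, M, S}.
Reachable from S after that: {M, S}.
Removed useless symbols: {A, N} and every production mentioning them.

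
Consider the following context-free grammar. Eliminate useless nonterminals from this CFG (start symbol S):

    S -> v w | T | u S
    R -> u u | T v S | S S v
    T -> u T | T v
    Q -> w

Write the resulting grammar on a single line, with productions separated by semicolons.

S -> v w | u S

Generating nonterminals: {Q, R, S}.
Reachable from S after that: {S}.
Removed useless symbols: {Q, R, T} and every production mentioning them.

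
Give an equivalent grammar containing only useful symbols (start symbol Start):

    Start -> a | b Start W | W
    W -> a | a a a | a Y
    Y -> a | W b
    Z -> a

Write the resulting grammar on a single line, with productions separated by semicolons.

Generating nonterminals: {Start, W, Y, Z}.
Reachable from Start after that: {Start, W, Y}.
Removed useless symbols: {Z} and every production mentioning them.

Start -> a | b Start W | W; W -> a | a a a | a Y; Y -> a | W b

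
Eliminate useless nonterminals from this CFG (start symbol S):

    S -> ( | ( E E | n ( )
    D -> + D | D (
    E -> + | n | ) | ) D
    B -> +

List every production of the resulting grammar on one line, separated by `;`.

Generating nonterminals: {B, E, S}.
Reachable from S after that: {E, S}.
Removed useless symbols: {B, D} and every production mentioning them.

S -> ( | ( E E | n ( ); E -> + | n | )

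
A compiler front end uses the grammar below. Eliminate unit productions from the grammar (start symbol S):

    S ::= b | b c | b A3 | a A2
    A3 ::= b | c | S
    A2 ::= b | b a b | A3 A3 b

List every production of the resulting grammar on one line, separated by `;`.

S ::= b | b c | b A3 | a A2; A3 ::= b | b c | b A3 | a A2 | c; A2 ::= b | b a b | A3 A3 b

Unit pairs: A3 ⇒* {S}.
For every A with A ⇒* B via unit rules, add B's non-unit alternatives to A; then delete every rule of the form X → Y.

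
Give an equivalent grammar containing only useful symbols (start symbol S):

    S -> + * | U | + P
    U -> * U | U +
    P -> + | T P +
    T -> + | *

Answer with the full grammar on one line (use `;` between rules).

Generating nonterminals: {P, S, T}.
Reachable from S after that: {P, S, T}.
Removed useless symbols: {U} and every production mentioning them.

S -> + * | + P; P -> + | T P +; T -> + | *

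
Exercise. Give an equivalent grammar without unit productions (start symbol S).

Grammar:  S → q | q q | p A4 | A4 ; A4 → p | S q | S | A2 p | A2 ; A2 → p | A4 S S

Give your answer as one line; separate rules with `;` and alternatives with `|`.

Unit pairs: A4 ⇒* {A2, S}; S ⇒* {A2, A4}.
Replace each nonterminal's rules with the union of the non-unit rules of every nonterminal it unit-derives.

S → p | S q | A2 p | A4 S S | q | q q | p A4; A4 → p | S q | A2 p | A4 S S | q | q q | p A4; A2 → p | A4 S S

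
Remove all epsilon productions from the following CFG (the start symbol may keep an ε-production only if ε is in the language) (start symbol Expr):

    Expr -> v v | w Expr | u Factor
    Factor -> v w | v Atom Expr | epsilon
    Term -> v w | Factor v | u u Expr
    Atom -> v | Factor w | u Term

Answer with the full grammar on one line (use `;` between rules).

Nullable nonterminals: {Factor}.
ε ∉ L(G), so no ε-production is kept.
Expand every rule over subsets of its nullable positions: Expr → u Factor gives u Factor | u. Term → Factor v gives Factor v | v. Atom → Factor w gives Factor w | w.

Expr -> v v | w Expr | u Factor | u; Factor -> v w | v Atom Expr; Term -> v w | Factor v | v | u u Expr; Atom -> v | Factor w | w | u Term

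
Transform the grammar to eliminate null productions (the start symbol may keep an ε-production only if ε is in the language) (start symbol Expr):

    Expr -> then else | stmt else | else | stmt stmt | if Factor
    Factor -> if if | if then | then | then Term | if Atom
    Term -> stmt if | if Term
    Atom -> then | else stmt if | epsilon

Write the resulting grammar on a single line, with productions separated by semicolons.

Expr -> then else | stmt else | else | stmt stmt | if Factor; Factor -> if if | if then | then | then Term | if Atom | if; Term -> stmt if | if Term; Atom -> then | else stmt if

The nullable symbols are {Atom}.
ε ∉ L(G), so no ε-production is kept.
For each production, add variants omitting each subset of nullable occurrences: Factor → if Atom gives if Atom | if.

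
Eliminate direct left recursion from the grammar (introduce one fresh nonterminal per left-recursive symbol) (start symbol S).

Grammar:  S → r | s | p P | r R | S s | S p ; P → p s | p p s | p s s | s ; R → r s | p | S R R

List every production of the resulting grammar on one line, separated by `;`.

Directly left-recursive nonterminal: S.
For S: α = {s, p}, β = {r, s, p P, r R}. Rewrite as S → β S' and S' → α S' | ε.

S → r S' | s S' | p P S' | r R S'; P → p s | p p s | p s s | s; R → r s | p | S R R; S' → s S' | p S' | epsilon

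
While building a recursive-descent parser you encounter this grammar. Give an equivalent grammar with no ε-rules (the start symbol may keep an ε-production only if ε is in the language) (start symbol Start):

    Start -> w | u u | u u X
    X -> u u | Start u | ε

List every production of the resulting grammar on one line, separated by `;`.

Start -> w | u u | u u X; X -> u u | Start u

The nullable symbols are {X}.
ε ∉ L(G), so no ε-production is kept.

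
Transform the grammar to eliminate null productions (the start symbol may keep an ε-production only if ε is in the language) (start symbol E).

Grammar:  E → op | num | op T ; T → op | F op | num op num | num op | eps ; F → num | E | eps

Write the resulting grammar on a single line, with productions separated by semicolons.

E → op | num | op T; T → op | F op | num op num | num op; F → num | E

Nullable nonterminals: {F, T}.
ε ∉ L(G), so no ε-production is kept.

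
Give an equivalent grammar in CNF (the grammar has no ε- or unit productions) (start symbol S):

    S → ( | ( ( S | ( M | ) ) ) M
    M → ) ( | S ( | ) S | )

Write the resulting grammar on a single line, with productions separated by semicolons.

S → ( | X1 Y1 | X1 M | X2 Y2; M → X2 X1 | S X1 | X2 S | ); X1 → (; X2 → ); Y1 → X1 S; Y2 → X2 Y3; Y3 → X2 M

Introduce a nonterminal for each terminal appearing in a rule of length ≥ 2: X1 → (, X2 → ).
Binarize each right-hand side of length ≥ 3 by chaining fresh nonterminals (Y1, Y2, …): affected rules were S → X1 X1 S; S → X2 X2 X2 M.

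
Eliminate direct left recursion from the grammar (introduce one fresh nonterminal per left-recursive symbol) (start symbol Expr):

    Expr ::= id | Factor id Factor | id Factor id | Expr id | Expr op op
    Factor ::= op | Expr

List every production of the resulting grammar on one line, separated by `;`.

Expr ::= id Expr1 | Factor id Factor Expr1 | id Factor id Expr1; Factor ::= op | Expr; Expr1 ::= id Expr1 | op op Expr1 | ε

Left recursion appears on Expr.
For Expr: α = {id, op op}, β = {id, Factor id Factor, id Factor id}. Rewrite as Expr → β Expr1 and Expr1 → α Expr1 | ε.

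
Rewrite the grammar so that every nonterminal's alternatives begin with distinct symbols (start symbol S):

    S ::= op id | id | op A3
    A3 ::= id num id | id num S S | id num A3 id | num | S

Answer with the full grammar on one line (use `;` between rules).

S ::= id | op S'; A3 ::= num | S | id num A3'; S' ::= id | A3; A3' ::= id | S S | A3 id

S has alternatives sharing prefix 'op': factor to S → op S' with S' → id | A3.
A3 has alternatives sharing prefix 'id num': factor to A3 → id num A3' with A3' → id | S S | A3 id.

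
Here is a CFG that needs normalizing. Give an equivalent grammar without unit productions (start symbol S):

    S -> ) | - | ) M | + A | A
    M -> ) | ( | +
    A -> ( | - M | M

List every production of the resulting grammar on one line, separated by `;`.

S -> ) | - | ) M | + A | ( | - M | +; M -> ) | ( | +; A -> ( | - M | ) | +

Unit pairs: A ⇒* {M}; S ⇒* {A, M}.
For every A with A ⇒* B via unit rules, add B's non-unit alternatives to A; then delete every rule of the form X → Y.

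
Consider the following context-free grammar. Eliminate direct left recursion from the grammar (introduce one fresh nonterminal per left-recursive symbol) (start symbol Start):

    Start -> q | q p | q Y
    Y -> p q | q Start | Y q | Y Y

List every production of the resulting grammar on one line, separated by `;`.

Left recursion appears on Y.
For Y: α = {q, Y}, β = {p q, q Start}. Rewrite as Y → β Y1 and Y1 → α Y1 | ε.

Start -> q | q p | q Y; Y -> p q Y1 | q Start Y1; Y1 -> q Y1 | Y Y1 | ε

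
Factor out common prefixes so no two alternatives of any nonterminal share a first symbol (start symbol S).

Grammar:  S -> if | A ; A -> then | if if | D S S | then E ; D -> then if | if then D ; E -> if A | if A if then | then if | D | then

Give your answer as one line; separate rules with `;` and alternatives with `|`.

A has alternatives sharing prefix 'then': factor to A → then A' with A' → ε | E.
E has alternatives sharing prefix 'if A': factor to E → if A E' with E' → ε | if then.
E has alternatives sharing prefix 'then': factor to E → then E'' with E'' → if | ε.

S -> if | A; A -> if if | D S S | then A'; D -> then if | if then D; E -> D | if A E' | then E''; A' -> eps | E; E' -> eps | if then; E'' -> if | eps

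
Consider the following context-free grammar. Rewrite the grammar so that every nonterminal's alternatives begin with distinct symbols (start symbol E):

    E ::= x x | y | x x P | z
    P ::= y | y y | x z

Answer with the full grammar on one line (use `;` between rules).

E ::= y | z | x x E'; P ::= x z | y P'; E' ::= ε | P; P' ::= ε | y

E has alternatives sharing prefix 'x x': factor to E → x x E' with E' → ε | P.
P has alternatives sharing prefix 'y': factor to P → y P' with P' → ε | y.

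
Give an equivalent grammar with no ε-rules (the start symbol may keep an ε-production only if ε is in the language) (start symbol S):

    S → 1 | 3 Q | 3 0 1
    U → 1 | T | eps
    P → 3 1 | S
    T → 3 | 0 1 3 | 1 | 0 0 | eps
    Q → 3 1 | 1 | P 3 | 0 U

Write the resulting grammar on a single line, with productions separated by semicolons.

S → 1 | 3 Q | 3 0 1; U → 1 | T; P → 3 1 | S; T → 3 | 0 1 3 | 1 | 0 0; Q → 3 1 | 1 | P 3 | 0 U | 0

Nullable set = {T, U}.
ε ∉ L(G), so no ε-production is kept.
Expand every rule over subsets of its nullable positions: Q → 0 U gives 0 U | 0.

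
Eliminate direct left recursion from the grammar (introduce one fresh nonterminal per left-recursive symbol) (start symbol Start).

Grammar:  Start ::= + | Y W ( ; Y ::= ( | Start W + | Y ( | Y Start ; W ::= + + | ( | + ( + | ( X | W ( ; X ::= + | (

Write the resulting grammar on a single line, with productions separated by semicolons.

Left recursion appears on Y, W.
For Y: α = {(, Start}, β = {(, Start W +}. Rewrite as Y → β Y1 and Y1 → α Y1 | ε.
For W: α = {(}, β = {+ +, (, + ( +, ( X}. Rewrite as W → β W1 and W1 → α W1 | ε.

Start ::= + | Y W (; Y ::= ( Y1 | Start W + Y1; W ::= + + W1 | ( W1 | + ( + W1 | ( X W1; X ::= + | (; Y1 ::= ( Y1 | Start Y1 | ε; W1 ::= ( W1 | ε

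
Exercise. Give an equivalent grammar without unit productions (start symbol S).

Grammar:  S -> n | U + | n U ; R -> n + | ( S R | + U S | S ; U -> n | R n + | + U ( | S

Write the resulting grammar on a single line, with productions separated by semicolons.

S -> n | U + | n U; R -> n | U + | n U | n + | ( S R | + U S; U -> n | R n + | + U ( | U + | n U

Unit pairs: R ⇒* {S}; U ⇒* {S}.
For each unit pair (A, B), copy every non-unit production of B to A, then drop all unit productions.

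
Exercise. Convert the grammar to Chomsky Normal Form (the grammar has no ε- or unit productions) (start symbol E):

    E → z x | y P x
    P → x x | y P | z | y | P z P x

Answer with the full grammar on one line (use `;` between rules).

E → X1 X2 | X3 Y1; P → X2 X2 | X3 P | z | y | P Y2; X1 → z; X2 → x; X3 → y; Y1 → P X2; Y2 → X1 Y3; Y3 → P X2

Introduce a nonterminal for each terminal appearing in a rule of length ≥ 2: X1 → z, X2 → x, X3 → y.
Binarize each right-hand side of length ≥ 3 by chaining fresh nonterminals (Y1, Y2, …): affected rules were E → X3 P X2; P → P X1 P X2.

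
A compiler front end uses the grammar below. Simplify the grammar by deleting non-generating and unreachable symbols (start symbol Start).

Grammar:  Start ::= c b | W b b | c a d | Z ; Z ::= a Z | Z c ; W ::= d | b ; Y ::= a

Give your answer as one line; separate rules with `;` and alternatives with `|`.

Generating nonterminals: {Start, W, Y}.
Reachable from Start after that: {Start, W}.
Removed useless symbols: {Y, Z} and every production mentioning them.

Start ::= c b | W b b | c a d; W ::= d | b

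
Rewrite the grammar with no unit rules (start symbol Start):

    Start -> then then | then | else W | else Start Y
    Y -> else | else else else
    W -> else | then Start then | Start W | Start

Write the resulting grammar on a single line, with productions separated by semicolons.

Start -> then then | then | else W | else Start Y; Y -> else | else else else; W -> then then | then | else W | else Start Y | else | then Start then | Start W

Unit pairs: W ⇒* {Start}.
For each unit pair (A, B), copy every non-unit production of B to A, then drop all unit productions.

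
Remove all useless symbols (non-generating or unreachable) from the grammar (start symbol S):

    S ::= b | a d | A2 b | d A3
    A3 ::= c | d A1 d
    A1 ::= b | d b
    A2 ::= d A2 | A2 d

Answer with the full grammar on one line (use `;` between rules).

S ::= b | a d | d A3; A3 ::= c | d A1 d; A1 ::= b | d b

Generating nonterminals: {A1, A3, S}.
Reachable from S after that: {A1, A3, S}.
Removed useless symbols: {A2} and every production mentioning them.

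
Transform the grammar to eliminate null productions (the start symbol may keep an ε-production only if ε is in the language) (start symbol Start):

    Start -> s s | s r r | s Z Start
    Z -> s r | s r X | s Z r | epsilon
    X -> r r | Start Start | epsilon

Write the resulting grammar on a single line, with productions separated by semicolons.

The nullable symbols are {X, Z}.
ε ∉ L(G), so no ε-production is kept.
Expand every rule over subsets of its nullable positions: Start → s Z Start gives s Z Start | s Start.

Start -> s s | s r r | s Z Start | s Start; Z -> s r | s r X | s Z r; X -> r r | Start Start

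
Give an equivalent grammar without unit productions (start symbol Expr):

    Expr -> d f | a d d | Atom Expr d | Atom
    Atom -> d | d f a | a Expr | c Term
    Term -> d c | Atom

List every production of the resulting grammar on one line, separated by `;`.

Expr -> d | d f a | a Expr | c Term | d f | a d d | Atom Expr d; Atom -> d | d f a | a Expr | c Term; Term -> d c | d | d f a | a Expr | c Term

Unit pairs: Expr ⇒* {Atom}; Term ⇒* {Atom}.
For each unit pair (A, B), copy every non-unit production of B to A, then drop all unit productions.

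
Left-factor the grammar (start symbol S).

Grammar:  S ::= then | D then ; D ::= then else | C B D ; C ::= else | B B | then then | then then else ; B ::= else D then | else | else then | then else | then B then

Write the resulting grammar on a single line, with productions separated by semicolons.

S ::= then | D then; D ::= then else | C B D; C ::= else | B B | then then C'; B ::= else B' | then B''; C' ::= ε | else; B' ::= D then | ε | then; B'' ::= else | B then

C has alternatives sharing prefix 'then then': factor to C → then then C' with C' → ε | else.
B has alternatives sharing prefix 'else': factor to B → else B' with B' → D then | ε | then.
B has alternatives sharing prefix 'then': factor to B → then B'' with B'' → else | B then.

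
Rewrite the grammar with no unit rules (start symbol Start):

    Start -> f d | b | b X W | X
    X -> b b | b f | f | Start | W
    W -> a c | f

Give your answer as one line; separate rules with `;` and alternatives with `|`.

Unit pairs: Start ⇒* {W, X}; X ⇒* {Start, W}.
For every A with A ⇒* B via unit rules, add B's non-unit alternatives to A; then delete every rule of the form X → Y.

Start -> f d | b | b X W | b b | b f | f | a c; X -> f d | b | b X W | b b | b f | f | a c; W -> a c | f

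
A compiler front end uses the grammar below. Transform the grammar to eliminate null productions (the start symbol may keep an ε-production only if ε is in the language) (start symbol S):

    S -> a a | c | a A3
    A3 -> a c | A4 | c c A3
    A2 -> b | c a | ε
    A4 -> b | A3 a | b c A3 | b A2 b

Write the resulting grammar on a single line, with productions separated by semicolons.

The nullable symbols are {A2}.
ε ∉ L(G), so no ε-production is kept.
Expand every rule over subsets of its nullable positions: A4 → b A2 b gives b A2 b | b b.

S -> a a | c | a A3; A3 -> a c | A4 | c c A3; A2 -> b | c a; A4 -> b | A3 a | b c A3 | b A2 b | b b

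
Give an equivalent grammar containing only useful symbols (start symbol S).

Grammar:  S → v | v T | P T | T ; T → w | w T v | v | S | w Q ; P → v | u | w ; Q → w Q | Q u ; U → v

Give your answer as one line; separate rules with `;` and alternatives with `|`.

S → v | v T | P T | T; T → w | w T v | v | S; P → v | u | w

Generating nonterminals: {P, S, T, U}.
Reachable from S after that: {P, S, T}.
Removed useless symbols: {Q, U} and every production mentioning them.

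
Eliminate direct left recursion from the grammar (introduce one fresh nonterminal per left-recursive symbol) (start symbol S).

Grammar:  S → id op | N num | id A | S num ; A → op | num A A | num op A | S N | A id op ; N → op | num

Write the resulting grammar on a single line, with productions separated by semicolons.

S → id op S' | N num S' | id A S'; A → op A' | num A A A' | num op A A' | S N A'; N → op | num; S' → num S' | ε; A' → id op A' | ε

Directly left-recursive nonterminals: S, A.
For S: α = {num}, β = {id op, N num, id A}. Rewrite as S → β S' and S' → α S' | ε.
For A: α = {id op}, β = {op, num A A, num op A, S N}. Rewrite as A → β A' and A' → α A' | ε.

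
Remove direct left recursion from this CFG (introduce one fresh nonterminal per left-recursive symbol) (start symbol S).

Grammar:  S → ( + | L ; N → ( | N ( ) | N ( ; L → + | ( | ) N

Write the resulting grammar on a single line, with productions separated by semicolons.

Directly left-recursive nonterminal: N.
For N: α = {( ), (}, β = {(}. Rewrite as N → β N' and N' → α N' | ε.

S → ( + | L; N → ( N'; L → + | ( | ) N; N' → ( ) N' | ( N' | ε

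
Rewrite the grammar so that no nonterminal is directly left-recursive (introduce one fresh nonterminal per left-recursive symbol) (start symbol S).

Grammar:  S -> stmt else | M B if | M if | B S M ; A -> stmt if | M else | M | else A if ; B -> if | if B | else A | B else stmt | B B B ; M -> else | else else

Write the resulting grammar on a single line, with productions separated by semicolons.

S -> stmt else | M B if | M if | B S M; A -> stmt if | M else | M | else A if; B -> if B' | if B B' | else A B'; M -> else | else else; B' -> else stmt B' | B B B' | ε

Directly left-recursive nonterminal: B.
For B: α = {else stmt, B B}, β = {if, if B, else A}. Rewrite as B → β B' and B' → α B' | ε.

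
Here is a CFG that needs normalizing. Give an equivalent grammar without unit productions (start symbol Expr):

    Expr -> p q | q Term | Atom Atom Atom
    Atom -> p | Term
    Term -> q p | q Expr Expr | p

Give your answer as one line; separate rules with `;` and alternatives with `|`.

Expr -> p q | q Term | Atom Atom Atom; Atom -> q p | q Expr Expr | p; Term -> q p | q Expr Expr | p

Unit pairs: Atom ⇒* {Term}.
Replace each nonterminal's rules with the union of the non-unit rules of every nonterminal it unit-derives.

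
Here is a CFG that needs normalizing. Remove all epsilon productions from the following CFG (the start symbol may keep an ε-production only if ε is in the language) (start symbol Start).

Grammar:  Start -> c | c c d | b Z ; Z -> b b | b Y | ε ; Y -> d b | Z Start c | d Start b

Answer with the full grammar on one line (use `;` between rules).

Start -> c | c c d | b Z | b; Z -> b b | b Y; Y -> d b | Z Start c | Start c | d Start b

Nullable set = {Z}.
ε ∉ L(G), so no ε-production is kept.
Add the nullable-subset variants: Start → b Z gives b Z | b. Y → Z Start c gives Z Start c | Start c.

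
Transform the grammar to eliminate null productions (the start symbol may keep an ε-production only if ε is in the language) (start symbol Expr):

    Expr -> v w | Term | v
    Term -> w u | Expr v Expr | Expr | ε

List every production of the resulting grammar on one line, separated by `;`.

Nullable set = {Expr, Term}.
ε ∈ L(G) since Expr is nullable, so keep Expr → ε.
For each production, add variants omitting each subset of nullable occurrences: Term → Expr v Expr gives Expr v Expr | Expr v | v Expr | v.

Expr -> v w | Term | v | ε; Term -> w u | Expr v Expr | Expr v | v Expr | v | Expr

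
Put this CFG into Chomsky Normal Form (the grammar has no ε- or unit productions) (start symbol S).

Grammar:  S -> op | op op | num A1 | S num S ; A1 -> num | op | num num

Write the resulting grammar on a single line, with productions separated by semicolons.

Introduce a nonterminal for each terminal appearing in a rule of length ≥ 2: X1 → op, X2 → num.
Binarize each right-hand side of length ≥ 3 by chaining fresh nonterminals (Y1, Y2, …): affected rules were S → S X2 S.

S -> op | X1 X1 | X2 A1 | S Y1; A1 -> num | op | X2 X2; X1 -> op; X2 -> num; Y1 -> X2 S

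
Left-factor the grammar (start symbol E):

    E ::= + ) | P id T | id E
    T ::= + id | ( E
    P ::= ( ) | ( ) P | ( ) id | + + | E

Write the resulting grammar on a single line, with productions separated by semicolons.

E ::= + ) | P id T | id E; T ::= + id | ( E; P ::= + + | E | ( ) P'; P' ::= eps | P | id

P has alternatives sharing prefix '( )': factor to P → ( ) P' with P' → ε | P | id.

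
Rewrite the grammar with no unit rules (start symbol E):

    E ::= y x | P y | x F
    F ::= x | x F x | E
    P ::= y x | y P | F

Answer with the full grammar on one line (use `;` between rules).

Unit pairs: F ⇒* {E}; P ⇒* {E, F}.
For each unit pair (A, B), copy every non-unit production of B to A, then drop all unit productions.

E ::= y x | P y | x F; F ::= y x | P y | x F | x | x F x; P ::= y x | P y | x F | x | x F x | y P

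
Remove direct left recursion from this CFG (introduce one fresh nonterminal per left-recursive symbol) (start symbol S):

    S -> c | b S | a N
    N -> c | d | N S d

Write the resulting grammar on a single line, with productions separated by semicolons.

S -> c | b S | a N; N -> c N' | d N'; N' -> S d N' | ε

Left recursion appears on N.
For N: α = {S d}, β = {c, d}. Rewrite as N → β N' and N' → α N' | ε.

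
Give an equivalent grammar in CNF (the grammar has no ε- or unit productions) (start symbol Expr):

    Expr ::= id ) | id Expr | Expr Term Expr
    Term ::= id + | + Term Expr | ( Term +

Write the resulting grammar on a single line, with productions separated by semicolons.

Introduce a nonterminal for each terminal appearing in a rule of length ≥ 2: X1 → id, X2 → ), X3 → +, X4 → (.
Binarize each right-hand side of length ≥ 3 by chaining fresh nonterminals (Y1, Y2, …): affected rules were Expr → Expr Term Expr; Term → X3 Term Expr; Term → X4 Term X3.

Expr ::= X1 X2 | X1 Expr | Expr Y1; Term ::= X1 X3 | X3 Y2 | X4 Y3; X1 ::= id; X2 ::= ); X3 ::= +; X4 ::= (; Y1 ::= Term Expr; Y2 ::= Term Expr; Y3 ::= Term X3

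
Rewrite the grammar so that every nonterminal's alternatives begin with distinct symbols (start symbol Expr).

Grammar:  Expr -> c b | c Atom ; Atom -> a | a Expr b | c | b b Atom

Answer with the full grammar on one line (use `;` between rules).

Expr has alternatives sharing prefix 'c': factor to Expr → c Expr1 with Expr1 → b | Atom.
Atom has alternatives sharing prefix 'a': factor to Atom → a Atom1 with Atom1 → ε | Expr b.

Expr -> c Expr1; Atom -> c | b b Atom | a Atom1; Expr1 -> b | Atom; Atom1 -> eps | Expr b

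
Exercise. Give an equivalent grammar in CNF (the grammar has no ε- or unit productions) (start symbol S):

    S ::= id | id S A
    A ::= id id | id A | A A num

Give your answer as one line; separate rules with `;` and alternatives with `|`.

S ::= id | X1 Y1; A ::= X1 X1 | X1 A | A Y2; X1 ::= id; X2 ::= num; Y1 ::= S A; Y2 ::= A X2

Introduce a nonterminal for each terminal appearing in a rule of length ≥ 2: X1 → id, X2 → num.
Binarize each right-hand side of length ≥ 3 by chaining fresh nonterminals (Y1, Y2, …): affected rules were S → X1 S A; A → A A X2.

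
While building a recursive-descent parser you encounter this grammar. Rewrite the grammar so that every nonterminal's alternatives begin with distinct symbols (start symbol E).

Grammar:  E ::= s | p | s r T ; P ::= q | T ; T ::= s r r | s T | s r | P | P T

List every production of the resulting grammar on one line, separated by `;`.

E ::= p | s E'; P ::= q | T; T ::= s T' | P T''; E' ::= ε | r T; T' ::= T | r T'''; T'' ::= ε | T; T''' ::= r | ε

E has alternatives sharing prefix 's': factor to E → s E' with E' → ε | r T.
T has alternatives sharing prefix 's': factor to T → s T' with T' → r r | T | r.
T has alternatives sharing prefix 'P': factor to T → P T'' with T'' → ε | T.
T' has alternatives sharing prefix 'r': factor to T' → r T''' with T''' → r | ε.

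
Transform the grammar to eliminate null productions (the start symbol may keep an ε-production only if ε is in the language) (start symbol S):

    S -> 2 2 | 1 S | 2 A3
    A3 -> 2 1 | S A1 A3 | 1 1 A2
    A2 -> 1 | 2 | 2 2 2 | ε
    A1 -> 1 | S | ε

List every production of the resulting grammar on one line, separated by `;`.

S -> 2 2 | 1 S | 2 A3; A3 -> 2 1 | S A1 A3 | S A3 | 1 1 A2 | 1 1; A2 -> 1 | 2 | 2 2 2; A1 -> 1 | S

The nullable symbols are {A1, A2}.
ε ∉ L(G), so no ε-production is kept.
Add the nullable-subset variants: A3 → S A1 A3 gives S A1 A3 | S A3. A3 → 1 1 A2 gives 1 1 A2 | 1 1.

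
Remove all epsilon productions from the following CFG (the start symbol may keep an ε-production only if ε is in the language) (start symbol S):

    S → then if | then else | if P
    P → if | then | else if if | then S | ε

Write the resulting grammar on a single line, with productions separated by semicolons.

S → then if | then else | if P | if; P → if | then | else if if | then S

The nullable symbols are {P}.
ε ∉ L(G), so no ε-production is kept.
For each production, add variants omitting each subset of nullable occurrences: S → if P gives if P | if.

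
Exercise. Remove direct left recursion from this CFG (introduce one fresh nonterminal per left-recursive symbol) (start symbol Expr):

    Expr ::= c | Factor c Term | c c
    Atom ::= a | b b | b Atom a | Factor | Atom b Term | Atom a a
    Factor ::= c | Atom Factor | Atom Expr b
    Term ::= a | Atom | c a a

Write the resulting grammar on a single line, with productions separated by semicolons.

Directly left-recursive nonterminal: Atom.
For Atom: α = {b Term, a a}, β = {a, b b, b Atom a, Factor}. Rewrite as Atom → β Atom1 and Atom1 → α Atom1 | ε.

Expr ::= c | Factor c Term | c c; Atom ::= a Atom1 | b b Atom1 | b Atom a Atom1 | Factor Atom1; Factor ::= c | Atom Factor | Atom Expr b; Term ::= a | Atom | c a a; Atom1 ::= b Term Atom1 | a a Atom1 | ε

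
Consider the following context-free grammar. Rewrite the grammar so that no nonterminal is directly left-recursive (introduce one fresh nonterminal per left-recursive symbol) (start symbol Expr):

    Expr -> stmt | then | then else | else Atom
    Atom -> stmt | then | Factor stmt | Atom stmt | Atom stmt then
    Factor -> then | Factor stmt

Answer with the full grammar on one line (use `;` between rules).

Expr -> stmt | then | then else | else Atom; Atom -> stmt Atom1 | then Atom1 | Factor stmt Atom1; Factor -> then Factor1; Atom1 -> stmt Atom1 | stmt then Atom1 | ε; Factor1 -> stmt Factor1 | ε

Atom, Factor are directly left-recursive.
For Atom: α = {stmt, stmt then}, β = {stmt, then, Factor stmt}. Rewrite as Atom → β Atom1 and Atom1 → α Atom1 | ε.
For Factor: α = {stmt}, β = {then}. Rewrite as Factor → β Factor1 and Factor1 → α Factor1 | ε.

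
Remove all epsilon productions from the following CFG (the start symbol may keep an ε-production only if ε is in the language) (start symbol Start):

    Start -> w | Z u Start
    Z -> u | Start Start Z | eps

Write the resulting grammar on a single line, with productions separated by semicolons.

Nullable nonterminals: {Z}.
ε ∉ L(G), so no ε-production is kept.
Expand every rule over subsets of its nullable positions: Start → Z u Start gives Z u Start | u Start. Z → Start Start Z gives Start Start Z | Start Start.

Start -> w | Z u Start | u Start; Z -> u | Start Start Z | Start Start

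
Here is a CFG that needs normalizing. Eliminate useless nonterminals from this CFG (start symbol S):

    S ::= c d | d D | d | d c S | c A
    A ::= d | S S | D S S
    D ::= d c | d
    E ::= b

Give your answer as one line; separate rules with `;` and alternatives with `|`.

Generating nonterminals: {A, D, E, S}.
Reachable from S after that: {A, D, S}.
Removed useless symbols: {E} and every production mentioning them.

S ::= c d | d D | d | d c S | c A; A ::= d | S S | D S S; D ::= d c | d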